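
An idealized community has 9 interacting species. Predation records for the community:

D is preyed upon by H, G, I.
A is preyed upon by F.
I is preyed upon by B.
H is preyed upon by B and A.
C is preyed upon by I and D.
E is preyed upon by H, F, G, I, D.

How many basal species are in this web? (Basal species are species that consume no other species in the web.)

Basal species (no prey listed): C, E.
Count: 2.

2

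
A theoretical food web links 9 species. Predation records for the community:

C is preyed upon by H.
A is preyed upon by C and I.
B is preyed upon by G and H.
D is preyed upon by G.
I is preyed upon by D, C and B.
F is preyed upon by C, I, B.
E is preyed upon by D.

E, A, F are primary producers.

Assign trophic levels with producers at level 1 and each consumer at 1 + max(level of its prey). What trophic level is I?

A is a producer → level 1.
I eats A (level 1); other prey at levels: F 1 → level 2.

Trophic level 2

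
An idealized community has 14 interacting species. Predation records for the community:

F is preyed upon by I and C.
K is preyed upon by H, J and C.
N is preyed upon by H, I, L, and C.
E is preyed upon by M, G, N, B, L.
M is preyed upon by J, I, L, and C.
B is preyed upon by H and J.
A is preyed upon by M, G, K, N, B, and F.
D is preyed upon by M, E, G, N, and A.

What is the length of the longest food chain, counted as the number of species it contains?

4 species

One longest chain: D → A → N → H.
It has 4 species and 3 links.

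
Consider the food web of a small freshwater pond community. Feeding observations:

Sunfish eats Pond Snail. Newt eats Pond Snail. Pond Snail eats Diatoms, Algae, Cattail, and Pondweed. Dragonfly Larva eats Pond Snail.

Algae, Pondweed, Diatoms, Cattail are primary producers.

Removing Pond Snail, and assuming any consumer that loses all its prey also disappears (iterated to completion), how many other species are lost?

3

Remove Pond Snail.
Round 1: Dragonfly Larva (all prey gone), Sunfish (all prey gone), Newt (all prey gone) → extinct.
No further losses. Total secondary extinctions: 3.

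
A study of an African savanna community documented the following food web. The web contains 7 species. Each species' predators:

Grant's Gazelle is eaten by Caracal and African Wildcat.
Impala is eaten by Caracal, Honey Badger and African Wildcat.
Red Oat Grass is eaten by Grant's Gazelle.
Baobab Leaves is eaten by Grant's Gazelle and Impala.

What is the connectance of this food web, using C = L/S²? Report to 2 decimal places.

C = 0.16

The web has S = 7 species and L = 8 feeding links.
C = L / S² = 8 / 49 = 0.1633 ≈ 0.16.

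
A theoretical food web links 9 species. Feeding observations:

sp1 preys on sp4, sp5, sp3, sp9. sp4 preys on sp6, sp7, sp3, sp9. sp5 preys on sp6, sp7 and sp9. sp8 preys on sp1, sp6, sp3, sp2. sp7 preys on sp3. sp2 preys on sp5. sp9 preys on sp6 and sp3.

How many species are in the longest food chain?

One longest chain: sp3 → sp7 → sp5 → sp1 → sp8.
It has 5 species and 4 links.

5 species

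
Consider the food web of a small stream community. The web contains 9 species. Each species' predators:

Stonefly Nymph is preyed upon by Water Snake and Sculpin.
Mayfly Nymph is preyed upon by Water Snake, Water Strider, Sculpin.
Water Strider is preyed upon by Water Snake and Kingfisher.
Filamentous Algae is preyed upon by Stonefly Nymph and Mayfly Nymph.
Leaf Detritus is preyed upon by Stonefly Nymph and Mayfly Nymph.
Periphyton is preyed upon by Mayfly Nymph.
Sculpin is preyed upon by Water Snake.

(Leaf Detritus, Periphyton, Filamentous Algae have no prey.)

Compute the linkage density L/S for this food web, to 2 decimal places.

L/S = 1.44

There are L = 13 links among S = 9 species.
L/S = 13/9 = 1.4444 ≈ 1.44.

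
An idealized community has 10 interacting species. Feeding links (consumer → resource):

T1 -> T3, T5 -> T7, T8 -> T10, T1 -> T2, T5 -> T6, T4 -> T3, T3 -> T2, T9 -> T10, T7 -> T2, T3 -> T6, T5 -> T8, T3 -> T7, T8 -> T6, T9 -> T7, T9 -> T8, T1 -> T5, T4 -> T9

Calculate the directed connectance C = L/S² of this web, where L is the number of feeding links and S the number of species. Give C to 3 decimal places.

C = 0.170

The web has S = 10 species and L = 17 feeding links.
C = L / S² = 17 / 100 = 0.1700 ≈ 0.170.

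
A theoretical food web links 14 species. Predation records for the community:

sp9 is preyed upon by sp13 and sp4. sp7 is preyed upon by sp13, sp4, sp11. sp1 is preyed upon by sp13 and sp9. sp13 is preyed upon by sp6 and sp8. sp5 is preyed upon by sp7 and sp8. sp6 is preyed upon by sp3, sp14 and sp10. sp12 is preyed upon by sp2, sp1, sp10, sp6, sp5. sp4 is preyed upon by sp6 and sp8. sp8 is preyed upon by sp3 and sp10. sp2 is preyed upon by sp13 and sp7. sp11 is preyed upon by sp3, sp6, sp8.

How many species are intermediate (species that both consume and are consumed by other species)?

Intermediate species (has both prey and predators): sp1, sp2, sp5, sp7, sp9, sp4, sp11, sp13, sp8, sp6.
Count: 10.

10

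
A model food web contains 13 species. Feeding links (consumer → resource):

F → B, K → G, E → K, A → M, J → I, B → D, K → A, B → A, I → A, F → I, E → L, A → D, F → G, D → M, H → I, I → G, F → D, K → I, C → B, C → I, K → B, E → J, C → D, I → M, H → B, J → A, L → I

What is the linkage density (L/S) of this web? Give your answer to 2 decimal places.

There are L = 27 links among S = 13 species.
L/S = 27/13 = 2.0769 ≈ 2.08.

L/S = 2.08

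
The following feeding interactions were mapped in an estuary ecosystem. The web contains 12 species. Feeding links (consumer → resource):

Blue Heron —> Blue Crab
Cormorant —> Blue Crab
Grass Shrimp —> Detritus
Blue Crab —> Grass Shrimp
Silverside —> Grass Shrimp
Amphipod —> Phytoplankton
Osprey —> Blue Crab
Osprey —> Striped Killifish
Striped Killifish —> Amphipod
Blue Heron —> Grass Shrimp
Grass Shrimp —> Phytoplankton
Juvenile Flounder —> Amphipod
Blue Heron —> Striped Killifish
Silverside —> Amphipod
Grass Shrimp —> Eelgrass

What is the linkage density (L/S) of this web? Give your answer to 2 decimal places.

There are L = 15 links among S = 12 species.
L/S = 15/12 = 1.2500 ≈ 1.25.

L/S = 1.25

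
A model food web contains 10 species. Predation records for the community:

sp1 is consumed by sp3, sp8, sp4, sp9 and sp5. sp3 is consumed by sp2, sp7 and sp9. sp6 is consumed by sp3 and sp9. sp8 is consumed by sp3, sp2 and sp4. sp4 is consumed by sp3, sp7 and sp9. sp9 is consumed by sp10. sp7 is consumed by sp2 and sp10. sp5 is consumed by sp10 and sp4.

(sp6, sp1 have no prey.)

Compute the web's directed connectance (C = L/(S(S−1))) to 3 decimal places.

C = 0.233

The web has S = 10 species and L = 21 feeding links.
C = L / (S(S−1)) = 21 / 90 = 0.2333 ≈ 0.233.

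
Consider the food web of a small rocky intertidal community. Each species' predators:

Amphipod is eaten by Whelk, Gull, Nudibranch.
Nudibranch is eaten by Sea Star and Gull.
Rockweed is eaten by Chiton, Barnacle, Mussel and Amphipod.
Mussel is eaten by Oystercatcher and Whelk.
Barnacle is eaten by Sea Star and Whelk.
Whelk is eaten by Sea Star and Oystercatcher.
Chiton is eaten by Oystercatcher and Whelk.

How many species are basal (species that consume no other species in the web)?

Basal species (no prey listed): Rockweed.
Count: 1.

1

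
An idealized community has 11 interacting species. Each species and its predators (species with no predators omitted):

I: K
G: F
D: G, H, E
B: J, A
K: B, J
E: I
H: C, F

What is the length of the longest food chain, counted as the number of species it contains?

6 species

One longest chain: D → E → I → K → B → J.
It has 6 species and 5 links.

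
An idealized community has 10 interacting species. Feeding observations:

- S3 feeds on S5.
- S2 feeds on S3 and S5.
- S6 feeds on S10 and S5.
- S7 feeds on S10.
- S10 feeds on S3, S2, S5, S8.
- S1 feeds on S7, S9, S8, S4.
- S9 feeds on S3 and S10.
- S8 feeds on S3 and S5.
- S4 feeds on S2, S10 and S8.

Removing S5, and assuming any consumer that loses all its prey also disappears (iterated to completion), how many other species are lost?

Remove S5.
Round 1: S3 (all prey gone) → extinct.
Round 2: S2 (all prey gone), S8 (all prey gone) → extinct.
Round 3: S10 (all prey gone) → extinct.
Round 4: S9 (all prey gone), S7 (all prey gone), S4 (all prey gone), S6 (all prey gone) → extinct.
Round 5: S1 (all prey gone) → extinct.
No further losses. Total secondary extinctions: 9.

9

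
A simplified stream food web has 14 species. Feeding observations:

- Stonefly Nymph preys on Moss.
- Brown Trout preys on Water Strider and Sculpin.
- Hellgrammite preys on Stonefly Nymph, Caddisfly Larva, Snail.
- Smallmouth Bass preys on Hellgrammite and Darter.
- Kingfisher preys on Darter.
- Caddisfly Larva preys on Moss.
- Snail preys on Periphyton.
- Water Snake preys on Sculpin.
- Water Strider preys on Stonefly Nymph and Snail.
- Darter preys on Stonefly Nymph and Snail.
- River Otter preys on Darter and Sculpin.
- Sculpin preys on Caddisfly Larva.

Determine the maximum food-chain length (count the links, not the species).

3 links

One longest chain: Periphyton → Snail → Hellgrammite → Smallmouth Bass.
It has 4 species and 3 links.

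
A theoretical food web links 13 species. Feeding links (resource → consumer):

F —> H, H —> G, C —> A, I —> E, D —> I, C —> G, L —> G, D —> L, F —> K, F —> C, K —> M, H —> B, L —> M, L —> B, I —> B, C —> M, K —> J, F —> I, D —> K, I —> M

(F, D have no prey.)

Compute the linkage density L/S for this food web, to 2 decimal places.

L/S = 1.54

There are L = 20 links among S = 13 species.
L/S = 20/13 = 1.5385 ≈ 1.54.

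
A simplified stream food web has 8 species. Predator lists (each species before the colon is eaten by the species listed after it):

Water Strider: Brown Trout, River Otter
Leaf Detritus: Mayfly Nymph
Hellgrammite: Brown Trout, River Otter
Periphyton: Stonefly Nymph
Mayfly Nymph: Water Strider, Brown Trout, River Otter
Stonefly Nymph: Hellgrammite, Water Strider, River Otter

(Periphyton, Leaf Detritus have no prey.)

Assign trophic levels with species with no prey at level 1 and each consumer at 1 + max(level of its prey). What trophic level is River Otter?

Trophic level 4

Periphyton has no prey (basal) → level 1.
Stonefly Nymph eats Periphyton → level 2.
Hellgrammite eats Stonefly Nymph → level 3.
River Otter eats Hellgrammite (level 3); other prey at levels: Mayfly Nymph 2, Stonefly Nymph 2, Water Strider 3 → level 4.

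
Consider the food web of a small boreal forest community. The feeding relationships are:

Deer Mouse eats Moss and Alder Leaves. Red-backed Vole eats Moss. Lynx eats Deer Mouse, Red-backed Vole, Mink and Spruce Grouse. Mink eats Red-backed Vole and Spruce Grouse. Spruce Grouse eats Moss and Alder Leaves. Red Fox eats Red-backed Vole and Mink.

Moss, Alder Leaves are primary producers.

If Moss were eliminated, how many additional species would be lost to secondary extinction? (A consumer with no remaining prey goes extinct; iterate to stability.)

Remove Moss.
Round 1: Red-backed Vole (all prey gone) → extinct.
No further losses. Total secondary extinctions: 1.

1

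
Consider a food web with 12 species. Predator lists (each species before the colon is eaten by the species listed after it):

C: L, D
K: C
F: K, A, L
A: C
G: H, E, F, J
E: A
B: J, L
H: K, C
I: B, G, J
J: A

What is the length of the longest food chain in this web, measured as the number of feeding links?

5 links

One longest chain: I → G → E → A → C → L.
It has 6 species and 5 links.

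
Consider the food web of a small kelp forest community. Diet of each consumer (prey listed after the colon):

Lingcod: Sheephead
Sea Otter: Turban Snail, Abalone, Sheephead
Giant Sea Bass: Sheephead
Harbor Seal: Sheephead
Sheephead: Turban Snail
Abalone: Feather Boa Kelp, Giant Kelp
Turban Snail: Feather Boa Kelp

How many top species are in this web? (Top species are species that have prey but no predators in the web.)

Top species (has prey, but nothing eats it): Lingcod, Harbor Seal, Giant Sea Bass, Sea Otter.
Count: 4.

4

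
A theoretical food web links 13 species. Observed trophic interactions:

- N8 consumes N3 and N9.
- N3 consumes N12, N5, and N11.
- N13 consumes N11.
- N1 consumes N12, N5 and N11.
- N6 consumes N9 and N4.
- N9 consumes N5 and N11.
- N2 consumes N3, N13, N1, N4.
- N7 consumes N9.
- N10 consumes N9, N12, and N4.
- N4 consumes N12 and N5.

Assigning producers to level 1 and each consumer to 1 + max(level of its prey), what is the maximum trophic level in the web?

3

Producers (level 1): N5, N11, N12.
N5 → N9 → N7 gives N7 level 3.
No species has a prey at level 3, so no species reaches level 4.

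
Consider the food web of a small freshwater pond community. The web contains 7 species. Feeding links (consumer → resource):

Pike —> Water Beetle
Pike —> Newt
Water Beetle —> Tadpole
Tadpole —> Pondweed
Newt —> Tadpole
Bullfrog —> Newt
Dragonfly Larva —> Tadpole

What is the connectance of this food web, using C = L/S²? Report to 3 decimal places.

The web has S = 7 species and L = 7 feeding links.
C = L / S² = 7 / 49 = 0.1429 ≈ 0.143.

C = 0.143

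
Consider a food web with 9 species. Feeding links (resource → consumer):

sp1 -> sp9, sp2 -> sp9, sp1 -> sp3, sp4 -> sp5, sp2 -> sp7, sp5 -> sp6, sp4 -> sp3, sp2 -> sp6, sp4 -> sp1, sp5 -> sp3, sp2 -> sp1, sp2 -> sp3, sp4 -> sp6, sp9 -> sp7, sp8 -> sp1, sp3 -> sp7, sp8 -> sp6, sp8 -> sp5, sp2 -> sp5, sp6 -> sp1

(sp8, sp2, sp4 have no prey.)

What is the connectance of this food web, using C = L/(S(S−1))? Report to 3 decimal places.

The web has S = 9 species and L = 20 feeding links.
C = L / (S(S−1)) = 20 / 72 = 0.2778 ≈ 0.278.

C = 0.278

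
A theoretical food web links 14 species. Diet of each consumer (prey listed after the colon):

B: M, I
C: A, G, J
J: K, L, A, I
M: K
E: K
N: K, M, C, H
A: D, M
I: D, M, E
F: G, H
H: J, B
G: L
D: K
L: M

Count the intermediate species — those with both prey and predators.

Intermediate species (has both prey and predators): D, M, E, L, A, I, G, J, B, C, H.
Count: 11.

11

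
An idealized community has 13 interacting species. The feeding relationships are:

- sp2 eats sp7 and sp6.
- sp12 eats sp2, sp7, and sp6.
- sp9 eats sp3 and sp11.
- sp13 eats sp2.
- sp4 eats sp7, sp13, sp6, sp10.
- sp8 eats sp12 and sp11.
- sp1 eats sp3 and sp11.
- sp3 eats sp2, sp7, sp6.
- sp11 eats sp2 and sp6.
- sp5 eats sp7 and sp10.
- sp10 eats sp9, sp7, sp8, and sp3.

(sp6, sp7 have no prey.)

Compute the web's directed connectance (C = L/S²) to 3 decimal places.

C = 0.160

The web has S = 13 species and L = 27 feeding links.
C = L / S² = 27 / 169 = 0.1598 ≈ 0.160.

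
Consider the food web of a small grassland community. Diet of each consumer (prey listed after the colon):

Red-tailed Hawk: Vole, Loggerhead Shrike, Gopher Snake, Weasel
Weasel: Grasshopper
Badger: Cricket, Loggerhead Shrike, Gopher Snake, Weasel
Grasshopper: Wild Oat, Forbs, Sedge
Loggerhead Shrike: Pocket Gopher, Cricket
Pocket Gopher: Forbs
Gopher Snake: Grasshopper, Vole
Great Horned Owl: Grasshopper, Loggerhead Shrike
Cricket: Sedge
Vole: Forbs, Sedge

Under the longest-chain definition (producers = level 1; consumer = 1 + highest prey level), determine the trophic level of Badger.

Trophic level 4

Wild Oat is a producer → level 1.
Grasshopper eats Wild Oat (level 1); other prey at levels: Forbs 1, Sedge 1 → level 2.
Gopher Snake eats Grasshopper (level 2); other prey at levels: Vole 2 → level 3.
Badger eats Gopher Snake (level 3); other prey at levels: Cricket 2, Loggerhead Shrike 3, Weasel 3 → level 4.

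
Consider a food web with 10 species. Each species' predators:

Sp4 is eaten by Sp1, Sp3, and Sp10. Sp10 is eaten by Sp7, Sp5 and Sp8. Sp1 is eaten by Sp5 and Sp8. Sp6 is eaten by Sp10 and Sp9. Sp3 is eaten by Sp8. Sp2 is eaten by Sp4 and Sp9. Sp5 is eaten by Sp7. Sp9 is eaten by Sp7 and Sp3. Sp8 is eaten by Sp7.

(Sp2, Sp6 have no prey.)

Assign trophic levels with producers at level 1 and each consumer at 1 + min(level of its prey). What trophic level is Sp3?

Trophic level 3

Sp2 is a producer → level 1.
Sp9 eats Sp2 → level 2.
Sp3 eats Sp9 → level 3.
No prey of Sp3 is below level 2, so 3 is the minimum.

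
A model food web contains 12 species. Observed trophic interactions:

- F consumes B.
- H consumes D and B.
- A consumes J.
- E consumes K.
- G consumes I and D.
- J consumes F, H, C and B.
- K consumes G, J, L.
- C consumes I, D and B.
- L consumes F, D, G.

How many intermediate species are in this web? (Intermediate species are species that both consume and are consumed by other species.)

Intermediate species (has both prey and predators): H, G, C, F, J, L, K.
Count: 7.

7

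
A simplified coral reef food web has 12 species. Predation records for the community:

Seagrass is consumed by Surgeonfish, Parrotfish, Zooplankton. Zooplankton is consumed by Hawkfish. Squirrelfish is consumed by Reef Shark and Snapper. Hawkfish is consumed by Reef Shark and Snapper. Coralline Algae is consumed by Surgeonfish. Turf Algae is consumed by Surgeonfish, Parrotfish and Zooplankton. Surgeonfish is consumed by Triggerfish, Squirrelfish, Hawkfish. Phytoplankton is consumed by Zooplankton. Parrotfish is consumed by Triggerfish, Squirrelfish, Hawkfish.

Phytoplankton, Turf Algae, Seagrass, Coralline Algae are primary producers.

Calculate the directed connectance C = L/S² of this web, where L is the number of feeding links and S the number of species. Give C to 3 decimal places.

C = 0.132

The web has S = 12 species and L = 19 feeding links.
C = L / S² = 19 / 144 = 0.1319 ≈ 0.132.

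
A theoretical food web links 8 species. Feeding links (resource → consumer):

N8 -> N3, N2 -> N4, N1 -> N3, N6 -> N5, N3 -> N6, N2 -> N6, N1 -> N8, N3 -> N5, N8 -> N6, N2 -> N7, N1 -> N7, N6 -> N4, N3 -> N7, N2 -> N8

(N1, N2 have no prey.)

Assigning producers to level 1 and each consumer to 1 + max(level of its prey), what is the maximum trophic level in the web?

5

Producers (level 1): N1, N2.
N1 → N8 → N3 → N6 → N5 gives N5 level 5.
No species has a prey at level 5, so no species reaches level 6.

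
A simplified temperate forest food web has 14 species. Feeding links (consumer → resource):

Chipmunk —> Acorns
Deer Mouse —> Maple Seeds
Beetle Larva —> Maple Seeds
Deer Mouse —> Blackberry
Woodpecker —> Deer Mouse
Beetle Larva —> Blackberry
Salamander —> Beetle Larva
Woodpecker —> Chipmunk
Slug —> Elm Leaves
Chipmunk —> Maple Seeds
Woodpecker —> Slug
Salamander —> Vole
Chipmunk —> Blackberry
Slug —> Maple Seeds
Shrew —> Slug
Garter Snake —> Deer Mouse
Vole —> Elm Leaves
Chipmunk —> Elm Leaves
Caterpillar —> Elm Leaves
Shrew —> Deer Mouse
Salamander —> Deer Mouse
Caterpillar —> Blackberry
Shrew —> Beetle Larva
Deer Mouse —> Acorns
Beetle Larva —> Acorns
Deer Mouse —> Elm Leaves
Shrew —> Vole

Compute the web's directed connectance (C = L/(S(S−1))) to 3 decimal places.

C = 0.148

The web has S = 14 species and L = 27 feeding links.
C = L / (S(S−1)) = 27 / 182 = 0.1484 ≈ 0.148.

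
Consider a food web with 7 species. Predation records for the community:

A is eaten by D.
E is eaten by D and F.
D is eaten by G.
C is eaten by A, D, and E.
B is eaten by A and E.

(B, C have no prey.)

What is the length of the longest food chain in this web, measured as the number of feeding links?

One longest chain: B → E → D → G.
It has 4 species and 3 links.

3 links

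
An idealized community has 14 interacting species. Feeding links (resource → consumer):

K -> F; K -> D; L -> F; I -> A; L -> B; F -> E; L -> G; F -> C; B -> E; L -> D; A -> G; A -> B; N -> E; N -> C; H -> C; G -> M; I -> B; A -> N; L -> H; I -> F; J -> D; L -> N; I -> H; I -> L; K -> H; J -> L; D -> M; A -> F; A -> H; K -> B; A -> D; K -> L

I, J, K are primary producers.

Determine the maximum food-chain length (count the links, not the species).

3 links

One longest chain: I → L → F → C.
It has 4 species and 3 links.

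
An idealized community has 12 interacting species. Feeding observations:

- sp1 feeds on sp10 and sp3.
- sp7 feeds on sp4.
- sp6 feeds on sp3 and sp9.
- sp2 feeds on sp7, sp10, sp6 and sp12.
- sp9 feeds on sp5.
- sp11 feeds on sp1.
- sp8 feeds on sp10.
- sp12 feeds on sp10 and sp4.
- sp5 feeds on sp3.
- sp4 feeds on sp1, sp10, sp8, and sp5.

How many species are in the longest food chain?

One longest chain: sp10 → sp1 → sp4 → sp7 → sp2.
It has 5 species and 4 links.

5 species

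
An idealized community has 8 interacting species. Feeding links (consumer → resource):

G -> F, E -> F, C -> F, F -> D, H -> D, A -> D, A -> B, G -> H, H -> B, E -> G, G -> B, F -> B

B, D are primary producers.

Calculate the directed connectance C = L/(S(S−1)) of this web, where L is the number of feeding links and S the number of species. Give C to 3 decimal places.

C = 0.214

The web has S = 8 species and L = 12 feeding links.
C = L / (S(S−1)) = 12 / 56 = 0.2143 ≈ 0.214.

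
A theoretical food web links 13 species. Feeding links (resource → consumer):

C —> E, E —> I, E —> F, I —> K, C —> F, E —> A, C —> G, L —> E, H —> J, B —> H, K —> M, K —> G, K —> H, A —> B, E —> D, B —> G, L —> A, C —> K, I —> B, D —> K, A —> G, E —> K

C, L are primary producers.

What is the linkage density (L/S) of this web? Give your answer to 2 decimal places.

There are L = 22 links among S = 13 species.
L/S = 22/13 = 1.6923 ≈ 1.69.

L/S = 1.69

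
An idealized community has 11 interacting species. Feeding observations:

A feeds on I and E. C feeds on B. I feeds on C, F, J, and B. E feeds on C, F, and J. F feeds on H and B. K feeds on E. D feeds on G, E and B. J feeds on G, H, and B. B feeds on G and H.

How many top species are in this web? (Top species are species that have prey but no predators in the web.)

Top species (has prey, but nothing eats it): K, D, A.
Count: 3.

3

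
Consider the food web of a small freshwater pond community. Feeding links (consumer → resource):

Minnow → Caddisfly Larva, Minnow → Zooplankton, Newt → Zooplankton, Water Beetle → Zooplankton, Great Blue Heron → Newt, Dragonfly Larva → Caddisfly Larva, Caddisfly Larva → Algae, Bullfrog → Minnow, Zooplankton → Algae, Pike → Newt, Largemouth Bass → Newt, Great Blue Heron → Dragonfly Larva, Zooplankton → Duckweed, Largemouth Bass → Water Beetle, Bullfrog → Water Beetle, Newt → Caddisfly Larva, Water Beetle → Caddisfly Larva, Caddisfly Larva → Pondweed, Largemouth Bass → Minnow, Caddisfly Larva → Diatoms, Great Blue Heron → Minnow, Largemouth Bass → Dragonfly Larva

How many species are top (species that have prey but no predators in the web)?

Top species (has prey, but nothing eats it): Largemouth Bass, Pike, Great Blue Heron, Bullfrog.
Count: 4.

4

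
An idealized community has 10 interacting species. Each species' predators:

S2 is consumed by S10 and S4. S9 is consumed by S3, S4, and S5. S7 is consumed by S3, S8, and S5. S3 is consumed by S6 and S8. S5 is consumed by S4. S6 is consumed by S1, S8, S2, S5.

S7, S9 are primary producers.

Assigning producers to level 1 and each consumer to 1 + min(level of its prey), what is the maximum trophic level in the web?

Producers (level 1): S7, S9.
Following each consumer down to its lowest-level prey: S7 → S3 → S6 → S2 → S10 (levels 1 through 5).
All prey of S10 (S2 4) are at level 4 or above, so S10 is at level 1 + 4 = 5.
Every consumer has at least one prey at level 4 or below, so none exceeds level 5.

5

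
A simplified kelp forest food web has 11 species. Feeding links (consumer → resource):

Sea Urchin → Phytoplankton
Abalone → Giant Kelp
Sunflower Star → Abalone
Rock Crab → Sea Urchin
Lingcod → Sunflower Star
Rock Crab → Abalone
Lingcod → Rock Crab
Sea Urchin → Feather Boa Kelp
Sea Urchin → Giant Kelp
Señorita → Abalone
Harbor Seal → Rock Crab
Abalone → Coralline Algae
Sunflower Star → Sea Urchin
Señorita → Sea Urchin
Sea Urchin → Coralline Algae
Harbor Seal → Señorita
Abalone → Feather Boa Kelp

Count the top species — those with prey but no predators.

2

Top species (has prey, but nothing eats it): Harbor Seal, Lingcod.
Count: 2.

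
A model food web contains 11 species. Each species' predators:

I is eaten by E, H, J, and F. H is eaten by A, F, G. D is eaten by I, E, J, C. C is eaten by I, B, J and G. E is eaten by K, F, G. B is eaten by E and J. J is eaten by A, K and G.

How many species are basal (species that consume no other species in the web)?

Basal species (no prey listed): D.
Count: 1.

1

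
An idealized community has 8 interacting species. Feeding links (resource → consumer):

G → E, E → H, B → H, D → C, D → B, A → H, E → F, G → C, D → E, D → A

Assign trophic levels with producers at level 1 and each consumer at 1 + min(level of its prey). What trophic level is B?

Trophic level 2

D is a producer → level 1.
B eats D → level 2.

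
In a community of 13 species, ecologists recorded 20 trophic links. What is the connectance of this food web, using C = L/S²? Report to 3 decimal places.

C = 0.118

The web has S = 13 species and L = 20 feeding links.
C = L / S² = 20 / 169 = 0.1183 ≈ 0.118.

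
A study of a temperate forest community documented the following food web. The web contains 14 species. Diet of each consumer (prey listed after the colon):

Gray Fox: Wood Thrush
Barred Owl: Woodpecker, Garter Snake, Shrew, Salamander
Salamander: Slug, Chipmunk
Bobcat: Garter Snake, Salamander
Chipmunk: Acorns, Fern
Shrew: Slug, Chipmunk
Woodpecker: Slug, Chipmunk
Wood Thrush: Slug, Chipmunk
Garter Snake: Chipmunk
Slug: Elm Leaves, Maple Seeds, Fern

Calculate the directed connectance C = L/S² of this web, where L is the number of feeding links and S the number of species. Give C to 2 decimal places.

C = 0.11

The web has S = 14 species and L = 21 feeding links.
C = L / S² = 21 / 196 = 0.1071 ≈ 0.11.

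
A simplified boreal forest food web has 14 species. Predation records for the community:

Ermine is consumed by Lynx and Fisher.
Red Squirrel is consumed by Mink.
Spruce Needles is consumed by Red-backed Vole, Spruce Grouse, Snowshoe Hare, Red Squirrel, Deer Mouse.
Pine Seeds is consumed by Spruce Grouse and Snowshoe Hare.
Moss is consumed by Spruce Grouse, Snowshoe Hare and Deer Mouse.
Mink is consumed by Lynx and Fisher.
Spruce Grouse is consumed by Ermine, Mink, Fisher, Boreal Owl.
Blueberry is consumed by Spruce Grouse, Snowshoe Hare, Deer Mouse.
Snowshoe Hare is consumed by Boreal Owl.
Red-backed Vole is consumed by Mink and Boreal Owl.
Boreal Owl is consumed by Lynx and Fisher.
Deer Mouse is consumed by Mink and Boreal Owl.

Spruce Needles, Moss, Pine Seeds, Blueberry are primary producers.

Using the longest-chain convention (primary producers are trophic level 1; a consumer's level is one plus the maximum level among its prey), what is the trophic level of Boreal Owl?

Spruce Needles is a producer → level 1.
Deer Mouse eats Spruce Needles (level 1); other prey at levels: Moss 1, Blueberry 1 → level 2.
Boreal Owl eats Deer Mouse (level 2); other prey at levels: Snowshoe Hare 2, Red-backed Vole 2, Spruce Grouse 2 → level 3.

Trophic level 3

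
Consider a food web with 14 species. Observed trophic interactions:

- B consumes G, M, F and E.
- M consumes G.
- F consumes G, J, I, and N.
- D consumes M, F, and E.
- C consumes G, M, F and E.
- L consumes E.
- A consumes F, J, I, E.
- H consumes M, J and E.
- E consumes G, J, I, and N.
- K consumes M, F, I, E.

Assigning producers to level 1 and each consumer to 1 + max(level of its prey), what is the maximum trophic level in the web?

3

Producers (level 1): G, N, I, J.
G → E → K gives K level 3.
No species has a prey at level 3, so no species reaches level 4.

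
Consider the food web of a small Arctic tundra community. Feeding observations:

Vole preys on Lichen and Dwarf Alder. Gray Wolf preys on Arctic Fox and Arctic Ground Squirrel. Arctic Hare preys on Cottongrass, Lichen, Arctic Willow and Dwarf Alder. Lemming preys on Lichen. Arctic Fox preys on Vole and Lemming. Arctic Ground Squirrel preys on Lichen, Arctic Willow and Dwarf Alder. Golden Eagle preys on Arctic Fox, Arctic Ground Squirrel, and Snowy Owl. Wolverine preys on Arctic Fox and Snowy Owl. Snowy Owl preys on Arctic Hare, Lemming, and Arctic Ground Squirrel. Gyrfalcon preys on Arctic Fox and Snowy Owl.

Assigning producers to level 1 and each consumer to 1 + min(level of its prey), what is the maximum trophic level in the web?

4

Producers (level 1): Dwarf Alder, Arctic Willow, Cottongrass, Lichen.
Following each consumer down to its lowest-level prey: Dwarf Alder → Arctic Ground Squirrel → Snowy Owl → Wolverine (levels 1 through 4).
All prey of Wolverine (Snowy Owl 3, Arctic Fox 3) are at level 3 or above, so Wolverine is at level 1 + 3 = 4.
Every consumer has at least one prey at level 3 or below, so none exceeds level 4.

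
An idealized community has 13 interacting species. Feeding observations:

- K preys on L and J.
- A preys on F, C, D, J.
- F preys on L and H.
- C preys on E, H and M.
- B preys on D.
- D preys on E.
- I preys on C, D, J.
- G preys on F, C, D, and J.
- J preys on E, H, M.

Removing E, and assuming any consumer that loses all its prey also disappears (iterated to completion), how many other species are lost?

Remove E.
Round 1: D (all prey gone) → extinct.
Round 2: B (all prey gone) → extinct.
No further losses. Total secondary extinctions: 2.

2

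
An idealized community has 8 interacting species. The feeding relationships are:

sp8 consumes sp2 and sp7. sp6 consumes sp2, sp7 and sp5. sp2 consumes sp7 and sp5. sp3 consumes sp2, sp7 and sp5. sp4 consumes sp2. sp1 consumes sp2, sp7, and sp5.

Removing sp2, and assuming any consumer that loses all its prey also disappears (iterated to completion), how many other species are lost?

Remove sp2.
Round 1: sp4 (all prey gone) → extinct.
No further losses. Total secondary extinctions: 1.

1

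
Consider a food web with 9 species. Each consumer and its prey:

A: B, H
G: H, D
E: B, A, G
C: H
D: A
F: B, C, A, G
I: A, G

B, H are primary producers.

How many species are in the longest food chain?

5 species

One longest chain: B → A → D → G → I.
It has 5 species and 4 links.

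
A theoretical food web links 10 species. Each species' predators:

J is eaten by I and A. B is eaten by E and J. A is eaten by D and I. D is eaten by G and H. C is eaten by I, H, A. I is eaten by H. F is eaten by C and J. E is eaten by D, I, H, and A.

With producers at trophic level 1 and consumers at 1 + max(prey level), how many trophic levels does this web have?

Producers (level 1): B, F.
B → E → A → D → H gives H level 5.
No species has a prey at level 5, so no species reaches level 6.

5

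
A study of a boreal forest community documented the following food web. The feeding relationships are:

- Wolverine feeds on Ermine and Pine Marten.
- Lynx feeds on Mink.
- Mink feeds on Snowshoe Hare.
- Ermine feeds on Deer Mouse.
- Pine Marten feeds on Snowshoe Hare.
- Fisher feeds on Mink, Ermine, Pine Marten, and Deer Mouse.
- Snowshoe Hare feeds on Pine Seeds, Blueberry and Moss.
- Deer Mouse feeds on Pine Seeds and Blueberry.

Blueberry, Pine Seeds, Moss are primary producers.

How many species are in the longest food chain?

4 species

One longest chain: Blueberry → Deer Mouse → Ermine → Wolverine.
It has 4 species and 3 links.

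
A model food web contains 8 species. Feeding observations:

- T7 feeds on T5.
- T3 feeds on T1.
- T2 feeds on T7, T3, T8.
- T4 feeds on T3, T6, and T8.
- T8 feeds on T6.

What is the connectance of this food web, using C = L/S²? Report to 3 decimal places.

The web has S = 8 species and L = 9 feeding links.
C = L / S² = 9 / 64 = 0.1406 ≈ 0.141.

C = 0.141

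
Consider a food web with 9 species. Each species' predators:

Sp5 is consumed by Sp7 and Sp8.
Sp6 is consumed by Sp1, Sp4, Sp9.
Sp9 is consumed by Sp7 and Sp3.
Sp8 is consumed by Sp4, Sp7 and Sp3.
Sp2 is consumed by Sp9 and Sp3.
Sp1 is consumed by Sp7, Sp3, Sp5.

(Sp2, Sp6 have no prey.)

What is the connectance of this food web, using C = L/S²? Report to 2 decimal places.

C = 0.19

The web has S = 9 species and L = 15 feeding links.
C = L / S² = 15 / 81 = 0.1852 ≈ 0.19.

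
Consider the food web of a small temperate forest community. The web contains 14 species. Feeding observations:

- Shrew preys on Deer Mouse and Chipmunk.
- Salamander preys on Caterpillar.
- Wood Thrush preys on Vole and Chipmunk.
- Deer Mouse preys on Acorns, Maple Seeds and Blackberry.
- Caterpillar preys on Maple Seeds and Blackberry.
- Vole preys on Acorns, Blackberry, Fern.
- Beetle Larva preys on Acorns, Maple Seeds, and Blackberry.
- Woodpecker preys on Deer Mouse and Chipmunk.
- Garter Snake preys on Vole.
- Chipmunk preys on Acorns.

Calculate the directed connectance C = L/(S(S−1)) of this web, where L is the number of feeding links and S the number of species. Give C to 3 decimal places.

The web has S = 14 species and L = 20 feeding links.
C = L / (S(S−1)) = 20 / 182 = 0.1099 ≈ 0.110.

C = 0.110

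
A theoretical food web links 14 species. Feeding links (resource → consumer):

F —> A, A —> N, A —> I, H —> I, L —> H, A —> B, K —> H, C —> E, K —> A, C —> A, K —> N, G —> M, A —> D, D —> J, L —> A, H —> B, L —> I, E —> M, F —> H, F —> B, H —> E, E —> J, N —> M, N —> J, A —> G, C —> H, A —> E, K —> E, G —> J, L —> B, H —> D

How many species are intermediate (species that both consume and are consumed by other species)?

6

Intermediate species (has both prey and predators): H, A, D, G, N, E.
Count: 6.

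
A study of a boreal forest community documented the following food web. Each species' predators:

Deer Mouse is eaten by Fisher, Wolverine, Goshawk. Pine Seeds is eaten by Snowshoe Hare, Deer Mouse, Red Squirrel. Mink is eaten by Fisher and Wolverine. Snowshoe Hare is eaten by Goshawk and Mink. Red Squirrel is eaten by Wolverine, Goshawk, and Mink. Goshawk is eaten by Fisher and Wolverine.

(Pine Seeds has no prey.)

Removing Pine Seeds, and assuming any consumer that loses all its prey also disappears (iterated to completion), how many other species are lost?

Remove Pine Seeds.
Round 1: Red Squirrel (all prey gone), Deer Mouse (all prey gone), Snowshoe Hare (all prey gone) → extinct.
Round 2: Goshawk (all prey gone), Mink (all prey gone) → extinct.
Round 3: Wolverine (all prey gone), Fisher (all prey gone) → extinct.
No further losses. Total secondary extinctions: 7.

7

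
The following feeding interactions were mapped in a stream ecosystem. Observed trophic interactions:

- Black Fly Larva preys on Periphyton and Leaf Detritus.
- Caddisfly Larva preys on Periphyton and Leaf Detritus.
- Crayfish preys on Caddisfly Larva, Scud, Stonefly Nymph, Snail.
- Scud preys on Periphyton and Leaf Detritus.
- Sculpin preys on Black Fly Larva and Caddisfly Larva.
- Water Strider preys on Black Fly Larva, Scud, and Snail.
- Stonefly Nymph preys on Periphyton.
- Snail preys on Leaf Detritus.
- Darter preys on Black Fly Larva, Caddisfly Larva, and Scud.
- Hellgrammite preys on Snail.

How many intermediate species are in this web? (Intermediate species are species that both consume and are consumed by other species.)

5

Intermediate species (has both prey and predators): Snail, Stonefly Nymph, Scud, Black Fly Larva, Caddisfly Larva.
Count: 5.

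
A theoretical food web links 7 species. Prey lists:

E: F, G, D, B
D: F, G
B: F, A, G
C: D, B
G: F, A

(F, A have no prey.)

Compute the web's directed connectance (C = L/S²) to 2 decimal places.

C = 0.27

The web has S = 7 species and L = 13 feeding links.
C = L / S² = 13 / 49 = 0.2653 ≈ 0.27.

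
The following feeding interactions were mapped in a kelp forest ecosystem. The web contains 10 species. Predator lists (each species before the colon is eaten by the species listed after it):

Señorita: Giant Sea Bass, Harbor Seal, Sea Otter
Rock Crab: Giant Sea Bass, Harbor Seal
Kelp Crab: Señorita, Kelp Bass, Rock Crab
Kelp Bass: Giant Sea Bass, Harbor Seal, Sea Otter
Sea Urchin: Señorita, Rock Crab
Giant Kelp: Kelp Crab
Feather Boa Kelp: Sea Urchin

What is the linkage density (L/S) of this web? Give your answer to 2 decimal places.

There are L = 15 links among S = 10 species.
L/S = 15/10 = 1.5000 ≈ 1.50.

L/S = 1.50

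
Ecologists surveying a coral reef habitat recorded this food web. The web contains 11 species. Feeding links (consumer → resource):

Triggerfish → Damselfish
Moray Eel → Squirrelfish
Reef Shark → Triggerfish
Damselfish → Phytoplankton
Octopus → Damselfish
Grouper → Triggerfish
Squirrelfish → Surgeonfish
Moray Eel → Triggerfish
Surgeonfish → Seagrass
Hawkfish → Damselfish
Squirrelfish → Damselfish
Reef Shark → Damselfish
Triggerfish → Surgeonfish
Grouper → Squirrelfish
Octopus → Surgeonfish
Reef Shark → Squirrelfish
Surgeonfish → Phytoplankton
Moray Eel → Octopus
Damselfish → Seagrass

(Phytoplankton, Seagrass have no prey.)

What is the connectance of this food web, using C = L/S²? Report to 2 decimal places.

The web has S = 11 species and L = 19 feeding links.
C = L / S² = 19 / 121 = 0.1570 ≈ 0.16.

C = 0.16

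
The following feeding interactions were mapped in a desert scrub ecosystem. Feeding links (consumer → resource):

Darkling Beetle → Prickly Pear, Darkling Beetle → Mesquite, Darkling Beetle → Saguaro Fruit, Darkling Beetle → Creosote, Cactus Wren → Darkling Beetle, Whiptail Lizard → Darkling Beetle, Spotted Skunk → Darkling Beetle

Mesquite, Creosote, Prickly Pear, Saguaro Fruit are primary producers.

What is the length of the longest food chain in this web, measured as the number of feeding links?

2 links

One longest chain: Mesquite → Darkling Beetle → Spotted Skunk.
It has 3 species and 2 links.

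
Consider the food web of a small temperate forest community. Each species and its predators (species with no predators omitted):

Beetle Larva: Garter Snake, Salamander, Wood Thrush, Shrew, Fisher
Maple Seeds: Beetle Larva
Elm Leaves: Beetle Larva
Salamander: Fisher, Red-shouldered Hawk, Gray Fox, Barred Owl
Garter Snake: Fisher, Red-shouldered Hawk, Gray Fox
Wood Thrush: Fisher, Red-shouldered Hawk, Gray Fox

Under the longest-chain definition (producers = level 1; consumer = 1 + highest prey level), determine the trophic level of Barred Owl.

Trophic level 4

Elm Leaves is a producer → level 1.
Beetle Larva eats Elm Leaves (level 1); other prey at levels: Maple Seeds 1 → level 2.
Salamander eats Beetle Larva → level 3.
Barred Owl eats Salamander → level 4.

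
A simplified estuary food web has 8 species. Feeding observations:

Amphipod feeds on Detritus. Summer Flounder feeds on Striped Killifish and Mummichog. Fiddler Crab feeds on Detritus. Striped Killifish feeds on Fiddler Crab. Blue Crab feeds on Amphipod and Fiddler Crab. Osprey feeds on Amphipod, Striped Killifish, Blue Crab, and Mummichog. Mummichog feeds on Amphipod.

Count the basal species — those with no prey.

Basal species (no prey listed): Detritus.
Count: 1.

1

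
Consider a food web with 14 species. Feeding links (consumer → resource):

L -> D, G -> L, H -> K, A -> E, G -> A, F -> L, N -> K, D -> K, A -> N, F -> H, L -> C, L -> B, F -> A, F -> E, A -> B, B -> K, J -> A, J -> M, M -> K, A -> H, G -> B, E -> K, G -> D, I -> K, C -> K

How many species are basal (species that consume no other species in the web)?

1

Basal species (no prey listed): K.
Count: 1.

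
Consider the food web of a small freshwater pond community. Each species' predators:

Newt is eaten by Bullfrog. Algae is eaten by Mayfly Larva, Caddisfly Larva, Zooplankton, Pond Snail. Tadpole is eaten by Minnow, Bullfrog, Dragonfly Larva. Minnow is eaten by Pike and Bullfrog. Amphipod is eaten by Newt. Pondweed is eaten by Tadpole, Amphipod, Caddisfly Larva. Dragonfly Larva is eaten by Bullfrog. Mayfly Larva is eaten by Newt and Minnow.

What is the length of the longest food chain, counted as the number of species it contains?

4 species

One longest chain: Algae → Mayfly Larva → Newt → Bullfrog.
It has 4 species and 3 links.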